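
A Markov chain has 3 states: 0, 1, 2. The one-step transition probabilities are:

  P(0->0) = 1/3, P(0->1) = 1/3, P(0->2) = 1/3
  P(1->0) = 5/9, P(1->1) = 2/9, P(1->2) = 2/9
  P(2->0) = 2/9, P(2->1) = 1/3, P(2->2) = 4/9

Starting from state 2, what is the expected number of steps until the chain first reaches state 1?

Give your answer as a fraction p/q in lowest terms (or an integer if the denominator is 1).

Answer: 3

Derivation:
Let h_i = expected steps to first reach 1 from state i.
Boundary: h_1 = 0.
First-step equations for the other states:
  h_0 = 1 + 1/3*h_0 + 1/3*h_1 + 1/3*h_2
  h_2 = 1 + 2/9*h_0 + 1/3*h_1 + 4/9*h_2

Substituting h_1 = 0 and rearranging gives the linear system (I - Q) h = 1:
  [2/3, -1/3] . (h_0, h_2) = 1
  [-2/9, 5/9] . (h_0, h_2) = 1

Solving yields:
  h_0 = 3
  h_2 = 3

Starting state is 2, so the expected hitting time is h_2 = 3.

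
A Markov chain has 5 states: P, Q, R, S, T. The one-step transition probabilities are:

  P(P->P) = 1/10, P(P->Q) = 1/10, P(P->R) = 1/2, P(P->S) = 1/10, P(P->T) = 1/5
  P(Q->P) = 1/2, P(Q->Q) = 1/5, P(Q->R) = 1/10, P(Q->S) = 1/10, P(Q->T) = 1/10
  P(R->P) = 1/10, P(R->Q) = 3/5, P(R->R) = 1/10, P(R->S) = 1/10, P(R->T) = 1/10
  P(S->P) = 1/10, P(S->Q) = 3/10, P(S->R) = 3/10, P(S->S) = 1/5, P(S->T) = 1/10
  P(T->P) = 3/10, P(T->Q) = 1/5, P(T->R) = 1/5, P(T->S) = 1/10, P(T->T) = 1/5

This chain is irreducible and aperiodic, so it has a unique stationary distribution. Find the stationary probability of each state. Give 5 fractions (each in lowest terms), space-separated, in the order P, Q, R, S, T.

The stationary distribution satisfies pi = pi * P, i.e.:
  pi_P = 1/10*pi_P + 1/2*pi_Q + 1/10*pi_R + 1/10*pi_S + 3/10*pi_T
  pi_Q = 1/10*pi_P + 1/5*pi_Q + 3/5*pi_R + 3/10*pi_S + 1/5*pi_T
  pi_R = 1/2*pi_P + 1/10*pi_Q + 1/10*pi_R + 3/10*pi_S + 1/5*pi_T
  pi_S = 1/10*pi_P + 1/10*pi_Q + 1/10*pi_R + 1/5*pi_S + 1/10*pi_T
  pi_T = 1/5*pi_P + 1/10*pi_Q + 1/10*pi_R + 1/10*pi_S + 1/5*pi_T
with normalization: pi_P + pi_Q + pi_R + pi_S + pi_T = 1.

Using the first 4 balance equations plus normalization, the linear system A*pi = b is:
  [-9/10, 1/2, 1/10, 1/10, 3/10] . pi = 0
  [1/10, -4/5, 3/5, 3/10, 1/5] . pi = 0
  [1/2, 1/10, -9/10, 3/10, 1/5] . pi = 0
  [1/10, 1/10, 1/10, -4/5, 1/10] . pi = 0
  [1, 1, 1, 1, 1] . pi = 1

Solving yields:
  pi_P = 57/238
  pi_Q = 1199/4284
  pi_R = 331/1428
  pi_S = 1/9
  pi_T = 295/2142

Verification (pi * P):
  57/238*1/10 + 1199/4284*1/2 + 331/1428*1/10 + 1/9*1/10 + 295/2142*3/10 = 57/238 = pi_P  (ok)
  57/238*1/10 + 1199/4284*1/5 + 331/1428*3/5 + 1/9*3/10 + 295/2142*1/5 = 1199/4284 = pi_Q  (ok)
  57/238*1/2 + 1199/4284*1/10 + 331/1428*1/10 + 1/9*3/10 + 295/2142*1/5 = 331/1428 = pi_R  (ok)
  57/238*1/10 + 1199/4284*1/10 + 331/1428*1/10 + 1/9*1/5 + 295/2142*1/10 = 1/9 = pi_S  (ok)
  57/238*1/5 + 1199/4284*1/10 + 331/1428*1/10 + 1/9*1/10 + 295/2142*1/5 = 295/2142 = pi_T  (ok)

Answer: 57/238 1199/4284 331/1428 1/9 295/2142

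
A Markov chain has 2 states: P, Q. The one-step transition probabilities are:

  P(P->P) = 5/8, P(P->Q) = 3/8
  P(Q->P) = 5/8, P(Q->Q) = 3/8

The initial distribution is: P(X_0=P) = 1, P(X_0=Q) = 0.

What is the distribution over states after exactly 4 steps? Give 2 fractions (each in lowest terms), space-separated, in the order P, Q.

Answer: 5/8 3/8

Derivation:
Propagating the distribution step by step (d_{t+1} = d_t * P):
d_0 = (P=1, Q=0)
  d_1[P] = 1*5/8 + 0*5/8 = 5/8
  d_1[Q] = 1*3/8 + 0*3/8 = 3/8
d_1 = (P=5/8, Q=3/8)
  d_2[P] = 5/8*5/8 + 3/8*5/8 = 5/8
  d_2[Q] = 5/8*3/8 + 3/8*3/8 = 3/8
d_2 = (P=5/8, Q=3/8)
  d_3[P] = 5/8*5/8 + 3/8*5/8 = 5/8
  d_3[Q] = 5/8*3/8 + 3/8*3/8 = 3/8
d_3 = (P=5/8, Q=3/8)
  d_4[P] = 5/8*5/8 + 3/8*5/8 = 5/8
  d_4[Q] = 5/8*3/8 + 3/8*3/8 = 3/8
d_4 = (P=5/8, Q=3/8)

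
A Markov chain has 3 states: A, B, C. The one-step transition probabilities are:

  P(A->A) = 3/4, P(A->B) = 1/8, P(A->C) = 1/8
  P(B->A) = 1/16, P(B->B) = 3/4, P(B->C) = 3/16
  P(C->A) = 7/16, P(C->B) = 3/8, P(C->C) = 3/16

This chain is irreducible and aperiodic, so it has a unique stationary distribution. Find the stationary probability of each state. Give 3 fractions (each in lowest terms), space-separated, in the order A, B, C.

The stationary distribution satisfies pi = pi * P, i.e.:
  pi_A = 3/4*pi_A + 1/16*pi_B + 7/16*pi_C
  pi_B = 1/8*pi_A + 3/4*pi_B + 3/8*pi_C
  pi_C = 1/8*pi_A + 3/16*pi_B + 3/16*pi_C
with normalization: pi_A + pi_B + pi_C = 1.

Using the first 2 balance equations plus normalization, the linear system A*pi = b is:
  [-1/4, 1/16, 7/16] . pi = 0
  [1/8, -1/4, 3/8] . pi = 0
  [1, 1, 1] . pi = 1

Solving yields:
  pi_A = 17/43
  pi_B = 19/43
  pi_C = 7/43

Verification (pi * P):
  17/43*3/4 + 19/43*1/16 + 7/43*7/16 = 17/43 = pi_A  (ok)
  17/43*1/8 + 19/43*3/4 + 7/43*3/8 = 19/43 = pi_B  (ok)
  17/43*1/8 + 19/43*3/16 + 7/43*3/16 = 7/43 = pi_C  (ok)

Answer: 17/43 19/43 7/43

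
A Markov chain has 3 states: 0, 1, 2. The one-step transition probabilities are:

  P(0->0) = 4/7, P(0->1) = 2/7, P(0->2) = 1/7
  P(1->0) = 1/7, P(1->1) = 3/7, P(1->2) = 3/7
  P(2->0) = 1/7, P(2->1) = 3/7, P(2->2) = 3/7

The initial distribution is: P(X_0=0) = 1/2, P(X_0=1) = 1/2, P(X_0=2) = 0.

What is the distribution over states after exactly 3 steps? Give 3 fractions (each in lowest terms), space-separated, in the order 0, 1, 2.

Propagating the distribution step by step (d_{t+1} = d_t * P):
d_0 = (0=1/2, 1=1/2, 2=0)
  d_1[0] = 1/2*4/7 + 1/2*1/7 + 0*1/7 = 5/14
  d_1[1] = 1/2*2/7 + 1/2*3/7 + 0*3/7 = 5/14
  d_1[2] = 1/2*1/7 + 1/2*3/7 + 0*3/7 = 2/7
d_1 = (0=5/14, 1=5/14, 2=2/7)
  d_2[0] = 5/14*4/7 + 5/14*1/7 + 2/7*1/7 = 29/98
  d_2[1] = 5/14*2/7 + 5/14*3/7 + 2/7*3/7 = 37/98
  d_2[2] = 5/14*1/7 + 5/14*3/7 + 2/7*3/7 = 16/49
d_2 = (0=29/98, 1=37/98, 2=16/49)
  d_3[0] = 29/98*4/7 + 37/98*1/7 + 16/49*1/7 = 185/686
  d_3[1] = 29/98*2/7 + 37/98*3/7 + 16/49*3/7 = 265/686
  d_3[2] = 29/98*1/7 + 37/98*3/7 + 16/49*3/7 = 118/343
d_3 = (0=185/686, 1=265/686, 2=118/343)

Answer: 185/686 265/686 118/343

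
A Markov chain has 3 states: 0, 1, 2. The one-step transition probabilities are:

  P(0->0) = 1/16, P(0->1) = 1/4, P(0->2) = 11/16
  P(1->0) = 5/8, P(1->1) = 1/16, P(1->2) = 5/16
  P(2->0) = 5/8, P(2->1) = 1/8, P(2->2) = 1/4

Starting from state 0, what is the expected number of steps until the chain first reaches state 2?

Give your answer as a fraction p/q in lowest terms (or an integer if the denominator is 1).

Let h_i = expected steps to first reach 2 from state i.
Boundary: h_2 = 0.
First-step equations for the other states:
  h_0 = 1 + 1/16*h_0 + 1/4*h_1 + 11/16*h_2
  h_1 = 1 + 5/8*h_0 + 1/16*h_1 + 5/16*h_2

Substituting h_2 = 0 and rearranging gives the linear system (I - Q) h = 1:
  [15/16, -1/4] . (h_0, h_1) = 1
  [-5/8, 15/16] . (h_0, h_1) = 1

Solving yields:
  h_0 = 304/185
  h_1 = 80/37

Starting state is 0, so the expected hitting time is h_0 = 304/185.

Answer: 304/185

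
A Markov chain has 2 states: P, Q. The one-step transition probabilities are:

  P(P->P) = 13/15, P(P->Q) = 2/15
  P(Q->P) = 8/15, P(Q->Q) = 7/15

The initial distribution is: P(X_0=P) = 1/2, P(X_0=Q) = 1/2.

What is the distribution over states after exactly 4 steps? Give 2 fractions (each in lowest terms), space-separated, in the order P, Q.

Answer: 43/54 11/54

Derivation:
Propagating the distribution step by step (d_{t+1} = d_t * P):
d_0 = (P=1/2, Q=1/2)
  d_1[P] = 1/2*13/15 + 1/2*8/15 = 7/10
  d_1[Q] = 1/2*2/15 + 1/2*7/15 = 3/10
d_1 = (P=7/10, Q=3/10)
  d_2[P] = 7/10*13/15 + 3/10*8/15 = 23/30
  d_2[Q] = 7/10*2/15 + 3/10*7/15 = 7/30
d_2 = (P=23/30, Q=7/30)
  d_3[P] = 23/30*13/15 + 7/30*8/15 = 71/90
  d_3[Q] = 23/30*2/15 + 7/30*7/15 = 19/90
d_3 = (P=71/90, Q=19/90)
  d_4[P] = 71/90*13/15 + 19/90*8/15 = 43/54
  d_4[Q] = 71/90*2/15 + 19/90*7/15 = 11/54
d_4 = (P=43/54, Q=11/54)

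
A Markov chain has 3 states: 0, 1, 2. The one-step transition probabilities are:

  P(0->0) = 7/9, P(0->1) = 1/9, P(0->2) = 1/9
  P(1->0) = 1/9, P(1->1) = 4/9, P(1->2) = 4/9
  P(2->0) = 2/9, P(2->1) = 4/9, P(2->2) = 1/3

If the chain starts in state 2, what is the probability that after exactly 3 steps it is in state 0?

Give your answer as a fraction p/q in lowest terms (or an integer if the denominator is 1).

Answer: 28/81

Derivation:
Computing P^3 by repeated multiplication:
P^1 =
  0: [7/9, 1/9, 1/9]
  1: [1/9, 4/9, 4/9]
  2: [2/9, 4/9, 1/3]
P^2 =
  0: [52/81, 5/27, 14/81]
  1: [19/81, 11/27, 29/81]
  2: [8/27, 10/27, 1/3]
P^3 =
  0: [407/729, 56/243, 154/729]
  1: [224/729, 89/243, 238/729]
  2: [28/81, 28/81, 25/81]

(P^3)[2 -> 0] = 28/81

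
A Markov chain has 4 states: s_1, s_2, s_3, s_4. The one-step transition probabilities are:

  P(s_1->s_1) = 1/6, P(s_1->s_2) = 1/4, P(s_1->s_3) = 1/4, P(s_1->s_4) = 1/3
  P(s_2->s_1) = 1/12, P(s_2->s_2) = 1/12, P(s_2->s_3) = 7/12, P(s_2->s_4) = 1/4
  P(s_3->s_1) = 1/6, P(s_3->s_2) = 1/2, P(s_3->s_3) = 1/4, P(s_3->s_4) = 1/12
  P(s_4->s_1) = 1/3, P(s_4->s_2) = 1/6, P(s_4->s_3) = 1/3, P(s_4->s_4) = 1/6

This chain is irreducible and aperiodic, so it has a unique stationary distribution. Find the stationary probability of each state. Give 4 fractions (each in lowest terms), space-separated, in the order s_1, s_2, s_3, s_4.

Answer: 386/2205 68/245 158/441 139/735

Derivation:
The stationary distribution satisfies pi = pi * P, i.e.:
  pi_s_1 = 1/6*pi_s_1 + 1/12*pi_s_2 + 1/6*pi_s_3 + 1/3*pi_s_4
  pi_s_2 = 1/4*pi_s_1 + 1/12*pi_s_2 + 1/2*pi_s_3 + 1/6*pi_s_4
  pi_s_3 = 1/4*pi_s_1 + 7/12*pi_s_2 + 1/4*pi_s_3 + 1/3*pi_s_4
  pi_s_4 = 1/3*pi_s_1 + 1/4*pi_s_2 + 1/12*pi_s_3 + 1/6*pi_s_4
with normalization: pi_s_1 + pi_s_2 + pi_s_3 + pi_s_4 = 1.

Using the first 3 balance equations plus normalization, the linear system A*pi = b is:
  [-5/6, 1/12, 1/6, 1/3] . pi = 0
  [1/4, -11/12, 1/2, 1/6] . pi = 0
  [1/4, 7/12, -3/4, 1/3] . pi = 0
  [1, 1, 1, 1] . pi = 1

Solving yields:
  pi_s_1 = 386/2205
  pi_s_2 = 68/245
  pi_s_3 = 158/441
  pi_s_4 = 139/735

Verification (pi * P):
  386/2205*1/6 + 68/245*1/12 + 158/441*1/6 + 139/735*1/3 = 386/2205 = pi_s_1  (ok)
  386/2205*1/4 + 68/245*1/12 + 158/441*1/2 + 139/735*1/6 = 68/245 = pi_s_2  (ok)
  386/2205*1/4 + 68/245*7/12 + 158/441*1/4 + 139/735*1/3 = 158/441 = pi_s_3  (ok)
  386/2205*1/3 + 68/245*1/4 + 158/441*1/12 + 139/735*1/6 = 139/735 = pi_s_4  (ok)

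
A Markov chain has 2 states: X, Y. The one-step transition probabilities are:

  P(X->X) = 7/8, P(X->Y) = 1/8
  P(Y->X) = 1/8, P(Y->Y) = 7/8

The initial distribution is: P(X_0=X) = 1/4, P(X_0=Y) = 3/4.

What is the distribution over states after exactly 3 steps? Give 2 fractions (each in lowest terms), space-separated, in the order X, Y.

Propagating the distribution step by step (d_{t+1} = d_t * P):
d_0 = (X=1/4, Y=3/4)
  d_1[X] = 1/4*7/8 + 3/4*1/8 = 5/16
  d_1[Y] = 1/4*1/8 + 3/4*7/8 = 11/16
d_1 = (X=5/16, Y=11/16)
  d_2[X] = 5/16*7/8 + 11/16*1/8 = 23/64
  d_2[Y] = 5/16*1/8 + 11/16*7/8 = 41/64
d_2 = (X=23/64, Y=41/64)
  d_3[X] = 23/64*7/8 + 41/64*1/8 = 101/256
  d_3[Y] = 23/64*1/8 + 41/64*7/8 = 155/256
d_3 = (X=101/256, Y=155/256)

Answer: 101/256 155/256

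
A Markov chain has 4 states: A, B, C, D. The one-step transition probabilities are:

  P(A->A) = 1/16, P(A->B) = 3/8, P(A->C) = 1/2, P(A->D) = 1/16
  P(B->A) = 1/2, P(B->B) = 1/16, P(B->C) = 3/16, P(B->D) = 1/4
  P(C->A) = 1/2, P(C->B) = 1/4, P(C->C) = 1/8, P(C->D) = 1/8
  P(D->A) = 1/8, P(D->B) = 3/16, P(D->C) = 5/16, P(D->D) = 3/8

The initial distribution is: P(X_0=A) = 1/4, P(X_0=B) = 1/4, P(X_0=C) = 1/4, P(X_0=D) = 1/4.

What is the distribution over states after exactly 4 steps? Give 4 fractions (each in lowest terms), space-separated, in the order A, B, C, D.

Answer: 78529/262144 61081/262144 75209/262144 47325/262144

Derivation:
Propagating the distribution step by step (d_{t+1} = d_t * P):
d_0 = (A=1/4, B=1/4, C=1/4, D=1/4)
  d_1[A] = 1/4*1/16 + 1/4*1/2 + 1/4*1/2 + 1/4*1/8 = 19/64
  d_1[B] = 1/4*3/8 + 1/4*1/16 + 1/4*1/4 + 1/4*3/16 = 7/32
  d_1[C] = 1/4*1/2 + 1/4*3/16 + 1/4*1/8 + 1/4*5/16 = 9/32
  d_1[D] = 1/4*1/16 + 1/4*1/4 + 1/4*1/8 + 1/4*3/8 = 13/64
d_1 = (A=19/64, B=7/32, C=9/32, D=13/64)
  d_2[A] = 19/64*1/16 + 7/32*1/2 + 9/32*1/2 + 13/64*1/8 = 301/1024
  d_2[B] = 19/64*3/8 + 7/32*1/16 + 9/32*1/4 + 13/64*3/16 = 239/1024
  d_2[C] = 19/64*1/2 + 7/32*3/16 + 9/32*1/8 + 13/64*5/16 = 295/1024
  d_2[D] = 19/64*1/16 + 7/32*1/4 + 9/32*1/8 + 13/64*3/8 = 189/1024
d_2 = (A=301/1024, B=239/1024, C=295/1024, D=189/1024)
  d_3[A] = 301/1024*1/16 + 239/1024*1/2 + 295/1024*1/2 + 189/1024*1/8 = 4951/16384
  d_3[B] = 301/1024*3/8 + 239/1024*1/16 + 295/1024*1/4 + 189/1024*3/16 = 237/1024
  d_3[C] = 301/1024*1/2 + 239/1024*3/16 + 295/1024*1/8 + 189/1024*5/16 = 1165/4096
  d_3[D] = 301/1024*1/16 + 239/1024*1/4 + 295/1024*1/8 + 189/1024*3/8 = 2981/16384
d_3 = (A=4951/16384, B=237/1024, C=1165/4096, D=2981/16384)
  d_4[A] = 4951/16384*1/16 + 237/1024*1/2 + 1165/4096*1/2 + 2981/16384*1/8 = 78529/262144
  d_4[B] = 4951/16384*3/8 + 237/1024*1/16 + 1165/4096*1/4 + 2981/16384*3/16 = 61081/262144
  d_4[C] = 4951/16384*1/2 + 237/1024*3/16 + 1165/4096*1/8 + 2981/16384*5/16 = 75209/262144
  d_4[D] = 4951/16384*1/16 + 237/1024*1/4 + 1165/4096*1/8 + 2981/16384*3/8 = 47325/262144
d_4 = (A=78529/262144, B=61081/262144, C=75209/262144, D=47325/262144)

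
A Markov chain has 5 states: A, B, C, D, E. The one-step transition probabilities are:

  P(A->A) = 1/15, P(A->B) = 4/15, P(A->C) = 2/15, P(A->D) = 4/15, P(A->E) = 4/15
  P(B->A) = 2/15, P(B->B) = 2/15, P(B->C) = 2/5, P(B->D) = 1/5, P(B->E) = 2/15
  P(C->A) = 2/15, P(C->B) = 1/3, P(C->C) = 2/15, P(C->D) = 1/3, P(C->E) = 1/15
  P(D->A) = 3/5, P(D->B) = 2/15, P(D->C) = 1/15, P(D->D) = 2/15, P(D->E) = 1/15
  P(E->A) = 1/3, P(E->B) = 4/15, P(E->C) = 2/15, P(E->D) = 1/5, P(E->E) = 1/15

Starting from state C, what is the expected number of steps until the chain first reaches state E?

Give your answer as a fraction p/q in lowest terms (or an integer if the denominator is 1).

Answer: 3000/383

Derivation:
Let h_i = expected steps to first reach E from state i.
Boundary: h_E = 0.
First-step equations for the other states:
  h_A = 1 + 1/15*h_A + 4/15*h_B + 2/15*h_C + 4/15*h_D + 4/15*h_E
  h_B = 1 + 2/15*h_A + 2/15*h_B + 2/5*h_C + 1/5*h_D + 2/15*h_E
  h_C = 1 + 2/15*h_A + 1/3*h_B + 2/15*h_C + 1/3*h_D + 1/15*h_E
  h_D = 1 + 3/5*h_A + 2/15*h_B + 1/15*h_C + 2/15*h_D + 1/15*h_E

Substituting h_E = 0 and rearranging gives the linear system (I - Q) h = 1:
  [14/15, -4/15, -2/15, -4/15] . (h_A, h_B, h_C, h_D) = 1
  [-2/15, 13/15, -2/5, -1/5] . (h_A, h_B, h_C, h_D) = 1
  [-2/15, -1/3, 13/15, -1/3] . (h_A, h_B, h_C, h_D) = 1
  [-3/5, -2/15, -1/15, 13/15] . (h_A, h_B, h_C, h_D) = 1

Solving yields:
  h_A = 63915/9958
  h_B = 74205/9958
  h_C = 3000/383
  h_D = 73155/9958

Starting state is C, so the expected hitting time is h_C = 3000/383.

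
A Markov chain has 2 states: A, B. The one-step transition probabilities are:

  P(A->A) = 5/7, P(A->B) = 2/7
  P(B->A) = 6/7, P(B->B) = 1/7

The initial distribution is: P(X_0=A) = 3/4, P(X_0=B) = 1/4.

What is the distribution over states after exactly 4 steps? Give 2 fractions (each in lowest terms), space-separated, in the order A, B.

Propagating the distribution step by step (d_{t+1} = d_t * P):
d_0 = (A=3/4, B=1/4)
  d_1[A] = 3/4*5/7 + 1/4*6/7 = 3/4
  d_1[B] = 3/4*2/7 + 1/4*1/7 = 1/4
d_1 = (A=3/4, B=1/4)
  d_2[A] = 3/4*5/7 + 1/4*6/7 = 3/4
  d_2[B] = 3/4*2/7 + 1/4*1/7 = 1/4
d_2 = (A=3/4, B=1/4)
  d_3[A] = 3/4*5/7 + 1/4*6/7 = 3/4
  d_3[B] = 3/4*2/7 + 1/4*1/7 = 1/4
d_3 = (A=3/4, B=1/4)
  d_4[A] = 3/4*5/7 + 1/4*6/7 = 3/4
  d_4[B] = 3/4*2/7 + 1/4*1/7 = 1/4
d_4 = (A=3/4, B=1/4)

Answer: 3/4 1/4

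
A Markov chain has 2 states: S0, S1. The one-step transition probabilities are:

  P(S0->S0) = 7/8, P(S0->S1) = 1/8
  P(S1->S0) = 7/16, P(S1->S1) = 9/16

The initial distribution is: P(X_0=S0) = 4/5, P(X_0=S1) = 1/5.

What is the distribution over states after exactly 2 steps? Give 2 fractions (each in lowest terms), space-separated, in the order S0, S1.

Answer: 1001/1280 279/1280

Derivation:
Propagating the distribution step by step (d_{t+1} = d_t * P):
d_0 = (S0=4/5, S1=1/5)
  d_1[S0] = 4/5*7/8 + 1/5*7/16 = 63/80
  d_1[S1] = 4/5*1/8 + 1/5*9/16 = 17/80
d_1 = (S0=63/80, S1=17/80)
  d_2[S0] = 63/80*7/8 + 17/80*7/16 = 1001/1280
  d_2[S1] = 63/80*1/8 + 17/80*9/16 = 279/1280
d_2 = (S0=1001/1280, S1=279/1280)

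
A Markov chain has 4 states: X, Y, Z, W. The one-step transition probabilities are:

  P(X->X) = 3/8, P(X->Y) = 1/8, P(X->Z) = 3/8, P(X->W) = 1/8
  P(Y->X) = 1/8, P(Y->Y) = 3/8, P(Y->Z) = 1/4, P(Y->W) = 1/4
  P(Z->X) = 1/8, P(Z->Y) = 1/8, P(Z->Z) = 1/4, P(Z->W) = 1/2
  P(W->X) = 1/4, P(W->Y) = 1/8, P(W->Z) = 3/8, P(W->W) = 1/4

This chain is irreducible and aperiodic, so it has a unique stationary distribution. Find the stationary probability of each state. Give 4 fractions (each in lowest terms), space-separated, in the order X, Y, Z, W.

The stationary distribution satisfies pi = pi * P, i.e.:
  pi_X = 3/8*pi_X + 1/8*pi_Y + 1/8*pi_Z + 1/4*pi_W
  pi_Y = 1/8*pi_X + 3/8*pi_Y + 1/8*pi_Z + 1/8*pi_W
  pi_Z = 3/8*pi_X + 1/4*pi_Y + 1/4*pi_Z + 3/8*pi_W
  pi_W = 1/8*pi_X + 1/4*pi_Y + 1/2*pi_Z + 1/4*pi_W
with normalization: pi_X + pi_Y + pi_Z + pi_W = 1.

Using the first 3 balance equations plus normalization, the linear system A*pi = b is:
  [-5/8, 1/8, 1/8, 1/4] . pi = 0
  [1/8, -5/8, 1/8, 1/8] . pi = 0
  [3/8, 1/4, -3/4, 3/8] . pi = 0
  [1, 1, 1, 1] . pi = 1

Solving yields:
  pi_X = 41/189
  pi_Y = 1/6
  pi_Z = 17/54
  pi_W = 19/63

Verification (pi * P):
  41/189*3/8 + 1/6*1/8 + 17/54*1/8 + 19/63*1/4 = 41/189 = pi_X  (ok)
  41/189*1/8 + 1/6*3/8 + 17/54*1/8 + 19/63*1/8 = 1/6 = pi_Y  (ok)
  41/189*3/8 + 1/6*1/4 + 17/54*1/4 + 19/63*3/8 = 17/54 = pi_Z  (ok)
  41/189*1/8 + 1/6*1/4 + 17/54*1/2 + 19/63*1/4 = 19/63 = pi_W  (ok)

Answer: 41/189 1/6 17/54 19/63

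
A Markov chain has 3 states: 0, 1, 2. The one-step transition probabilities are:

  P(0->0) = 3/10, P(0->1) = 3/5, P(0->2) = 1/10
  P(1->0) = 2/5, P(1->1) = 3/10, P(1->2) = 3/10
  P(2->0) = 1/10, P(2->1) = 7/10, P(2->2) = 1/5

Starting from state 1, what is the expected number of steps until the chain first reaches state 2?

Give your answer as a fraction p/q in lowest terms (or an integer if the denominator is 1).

Answer: 22/5

Derivation:
Let h_i = expected steps to first reach 2 from state i.
Boundary: h_2 = 0.
First-step equations for the other states:
  h_0 = 1 + 3/10*h_0 + 3/5*h_1 + 1/10*h_2
  h_1 = 1 + 2/5*h_0 + 3/10*h_1 + 3/10*h_2

Substituting h_2 = 0 and rearranging gives the linear system (I - Q) h = 1:
  [7/10, -3/5] . (h_0, h_1) = 1
  [-2/5, 7/10] . (h_0, h_1) = 1

Solving yields:
  h_0 = 26/5
  h_1 = 22/5

Starting state is 1, so the expected hitting time is h_1 = 22/5.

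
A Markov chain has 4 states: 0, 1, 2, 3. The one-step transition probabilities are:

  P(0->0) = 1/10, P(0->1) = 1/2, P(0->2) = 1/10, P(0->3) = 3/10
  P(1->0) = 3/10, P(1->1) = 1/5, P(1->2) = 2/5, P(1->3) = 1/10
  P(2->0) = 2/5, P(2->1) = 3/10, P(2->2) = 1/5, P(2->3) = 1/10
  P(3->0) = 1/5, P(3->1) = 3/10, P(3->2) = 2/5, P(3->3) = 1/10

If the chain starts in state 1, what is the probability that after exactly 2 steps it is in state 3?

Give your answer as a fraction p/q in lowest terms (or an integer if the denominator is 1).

Computing P^2 by repeated multiplication:
P^1 =
  0: [1/10, 1/2, 1/10, 3/10]
  1: [3/10, 1/5, 2/5, 1/10]
  2: [2/5, 3/10, 1/5, 1/10]
  3: [1/5, 3/10, 2/5, 1/10]
P^2 =
  0: [13/50, 27/100, 7/20, 3/25]
  1: [27/100, 17/50, 23/100, 4/25]
  2: [23/100, 7/20, 6/25, 9/50]
  3: [29/100, 31/100, 13/50, 7/50]

(P^2)[1 -> 3] = 4/25

Answer: 4/25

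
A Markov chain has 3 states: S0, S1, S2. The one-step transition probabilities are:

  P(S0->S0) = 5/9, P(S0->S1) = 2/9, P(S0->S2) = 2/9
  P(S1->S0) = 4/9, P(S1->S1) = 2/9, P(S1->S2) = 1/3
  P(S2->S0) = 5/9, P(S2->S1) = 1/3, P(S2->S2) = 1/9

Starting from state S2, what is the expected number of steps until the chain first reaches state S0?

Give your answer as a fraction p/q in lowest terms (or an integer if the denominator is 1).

Let h_i = expected steps to first reach S0 from state i.
Boundary: h_S0 = 0.
First-step equations for the other states:
  h_S1 = 1 + 4/9*h_S0 + 2/9*h_S1 + 1/3*h_S2
  h_S2 = 1 + 5/9*h_S0 + 1/3*h_S1 + 1/9*h_S2

Substituting h_S0 = 0 and rearranging gives the linear system (I - Q) h = 1:
  [7/9, -1/3] . (h_S1, h_S2) = 1
  [-1/3, 8/9] . (h_S1, h_S2) = 1

Solving yields:
  h_S1 = 99/47
  h_S2 = 90/47

Starting state is S2, so the expected hitting time is h_S2 = 90/47.

Answer: 90/47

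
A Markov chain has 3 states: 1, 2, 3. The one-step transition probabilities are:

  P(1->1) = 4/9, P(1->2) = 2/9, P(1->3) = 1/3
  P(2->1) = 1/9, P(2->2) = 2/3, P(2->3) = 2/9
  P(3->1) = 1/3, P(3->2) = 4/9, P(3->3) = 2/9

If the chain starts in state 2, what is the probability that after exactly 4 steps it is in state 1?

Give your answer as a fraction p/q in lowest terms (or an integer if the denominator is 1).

Computing P^4 by repeated multiplication:
P^1 =
  1: [4/9, 2/9, 1/3]
  2: [1/9, 2/3, 2/9]
  3: [1/3, 4/9, 2/9]
P^2 =
  1: [1/3, 32/81, 22/81]
  2: [16/81, 46/81, 19/81]
  3: [22/81, 38/81, 7/27]
P^3 =
  1: [206/729, 334/729, 7/27]
  2: [167/729, 128/243, 178/729]
  3: [7/27, 356/729, 184/729]
P^4 =
  1: [575/2187, 3172/6561, 1664/6561]
  2: [1586/6561, 3350/6561, 1625/6561]
  3: [1664/6561, 3250/6561, 61/243]

(P^4)[2 -> 1] = 1586/6561

Answer: 1586/6561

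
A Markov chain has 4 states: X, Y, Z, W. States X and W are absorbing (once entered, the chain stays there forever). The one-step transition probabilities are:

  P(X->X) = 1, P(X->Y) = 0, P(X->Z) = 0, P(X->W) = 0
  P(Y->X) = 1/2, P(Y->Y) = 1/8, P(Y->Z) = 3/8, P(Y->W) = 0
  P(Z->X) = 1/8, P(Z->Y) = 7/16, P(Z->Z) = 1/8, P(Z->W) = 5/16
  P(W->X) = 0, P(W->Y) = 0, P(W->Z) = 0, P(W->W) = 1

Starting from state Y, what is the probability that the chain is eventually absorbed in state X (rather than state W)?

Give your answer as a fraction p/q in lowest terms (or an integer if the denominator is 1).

Answer: 62/77

Derivation:
Let a_i = P(absorbed in X | start in state i).
Boundary conditions: a_X = 1, a_W = 0.
For each transient state i, a_i = sum_j P(i->j) * a_j:
  a_Y = 1/2*a_X + 1/8*a_Y + 3/8*a_Z + 0*a_W
  a_Z = 1/8*a_X + 7/16*a_Y + 1/8*a_Z + 5/16*a_W

Substituting a_X = 1 and a_W = 0, rearrange to (I - Q) a = r where r[i] = P(i -> X):
  [7/8, -3/8] . (a_Y, a_Z) = 1/2
  [-7/16, 7/8] . (a_Y, a_Z) = 1/8

Solving yields:
  a_Y = 62/77
  a_Z = 6/11

Starting state is Y, so the absorption probability is a_Y = 62/77.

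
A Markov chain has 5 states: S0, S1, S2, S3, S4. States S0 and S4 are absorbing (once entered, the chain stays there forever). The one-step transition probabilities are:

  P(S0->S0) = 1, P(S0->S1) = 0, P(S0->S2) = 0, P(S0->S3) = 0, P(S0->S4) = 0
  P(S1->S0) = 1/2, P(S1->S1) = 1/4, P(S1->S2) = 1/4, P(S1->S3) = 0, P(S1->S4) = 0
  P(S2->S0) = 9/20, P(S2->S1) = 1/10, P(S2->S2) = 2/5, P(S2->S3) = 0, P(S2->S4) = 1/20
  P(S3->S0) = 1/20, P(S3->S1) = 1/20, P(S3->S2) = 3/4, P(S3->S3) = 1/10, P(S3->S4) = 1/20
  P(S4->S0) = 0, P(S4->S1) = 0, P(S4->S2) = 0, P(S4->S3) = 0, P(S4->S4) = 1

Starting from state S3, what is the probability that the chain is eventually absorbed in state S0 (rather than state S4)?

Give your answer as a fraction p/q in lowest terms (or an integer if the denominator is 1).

Answer: 133/153

Derivation:
Let a_i = P(absorbed in S0 | start in state i).
Boundary conditions: a_S0 = 1, a_S4 = 0.
For each transient state i, a_i = sum_j P(i->j) * a_j:
  a_S1 = 1/2*a_S0 + 1/4*a_S1 + 1/4*a_S2 + 0*a_S3 + 0*a_S4
  a_S2 = 9/20*a_S0 + 1/10*a_S1 + 2/5*a_S2 + 0*a_S3 + 1/20*a_S4
  a_S3 = 1/20*a_S0 + 1/20*a_S1 + 3/4*a_S2 + 1/10*a_S3 + 1/20*a_S4

Substituting a_S0 = 1 and a_S4 = 0, rearrange to (I - Q) a = r where r[i] = P(i -> S0):
  [3/4, -1/4, 0] . (a_S1, a_S2, a_S3) = 1/2
  [-1/10, 3/5, 0] . (a_S1, a_S2, a_S3) = 9/20
  [-1/20, -3/4, 9/10] . (a_S1, a_S2, a_S3) = 1/20

Solving yields:
  a_S1 = 33/34
  a_S2 = 31/34
  a_S3 = 133/153

Starting state is S3, so the absorption probability is a_S3 = 133/153.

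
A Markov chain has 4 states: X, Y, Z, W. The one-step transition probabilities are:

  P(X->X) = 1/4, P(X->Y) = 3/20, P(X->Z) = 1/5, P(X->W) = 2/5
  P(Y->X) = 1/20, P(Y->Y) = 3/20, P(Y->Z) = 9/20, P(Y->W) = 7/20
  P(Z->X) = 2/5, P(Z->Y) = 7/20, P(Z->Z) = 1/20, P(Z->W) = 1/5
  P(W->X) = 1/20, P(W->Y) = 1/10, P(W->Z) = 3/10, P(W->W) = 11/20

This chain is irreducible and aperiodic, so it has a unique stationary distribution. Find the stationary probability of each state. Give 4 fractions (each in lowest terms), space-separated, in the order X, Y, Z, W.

The stationary distribution satisfies pi = pi * P, i.e.:
  pi_X = 1/4*pi_X + 1/20*pi_Y + 2/5*pi_Z + 1/20*pi_W
  pi_Y = 3/20*pi_X + 3/20*pi_Y + 7/20*pi_Z + 1/10*pi_W
  pi_Z = 1/5*pi_X + 9/20*pi_Y + 1/20*pi_Z + 3/10*pi_W
  pi_W = 2/5*pi_X + 7/20*pi_Y + 1/5*pi_Z + 11/20*pi_W
with normalization: pi_X + pi_Y + pi_Z + pi_W = 1.

Using the first 3 balance equations plus normalization, the linear system A*pi = b is:
  [-3/4, 1/20, 2/5, 1/20] . pi = 0
  [3/20, -17/20, 7/20, 1/10] . pi = 0
  [1/5, 9/20, -19/20, 3/10] . pi = 0
  [1, 1, 1, 1] . pi = 1

Solving yields:
  pi_X = 20/117
  pi_Y = 7/39
  pi_Z = 29/117
  pi_W = 47/117

Verification (pi * P):
  20/117*1/4 + 7/39*1/20 + 29/117*2/5 + 47/117*1/20 = 20/117 = pi_X  (ok)
  20/117*3/20 + 7/39*3/20 + 29/117*7/20 + 47/117*1/10 = 7/39 = pi_Y  (ok)
  20/117*1/5 + 7/39*9/20 + 29/117*1/20 + 47/117*3/10 = 29/117 = pi_Z  (ok)
  20/117*2/5 + 7/39*7/20 + 29/117*1/5 + 47/117*11/20 = 47/117 = pi_W  (ok)

Answer: 20/117 7/39 29/117 47/117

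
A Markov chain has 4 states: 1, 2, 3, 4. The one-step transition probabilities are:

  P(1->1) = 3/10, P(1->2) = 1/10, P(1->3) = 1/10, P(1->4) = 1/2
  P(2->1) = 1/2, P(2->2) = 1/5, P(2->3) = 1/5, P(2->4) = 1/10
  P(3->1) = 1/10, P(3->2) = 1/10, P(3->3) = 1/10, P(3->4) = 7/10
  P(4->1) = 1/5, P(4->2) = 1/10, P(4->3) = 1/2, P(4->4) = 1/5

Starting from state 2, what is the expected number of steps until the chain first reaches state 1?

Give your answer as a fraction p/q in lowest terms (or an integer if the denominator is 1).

Let h_i = expected steps to first reach 1 from state i.
Boundary: h_1 = 0.
First-step equations for the other states:
  h_2 = 1 + 1/2*h_1 + 1/5*h_2 + 1/5*h_3 + 1/10*h_4
  h_3 = 1 + 1/10*h_1 + 1/10*h_2 + 1/10*h_3 + 7/10*h_4
  h_4 = 1 + 1/5*h_1 + 1/10*h_2 + 1/2*h_3 + 1/5*h_4

Substituting h_1 = 0 and rearranging gives the linear system (I - Q) h = 1:
  [4/5, -1/5, -1/10] . (h_2, h_3, h_4) = 1
  [-1/10, 9/10, -7/10] . (h_2, h_3, h_4) = 1
  [-1/10, -1/2, 4/5] . (h_2, h_3, h_4) = 1

Solving yields:
  h_2 = 45/14
  h_3 = 75/14
  h_4 = 5

Starting state is 2, so the expected hitting time is h_2 = 45/14.

Answer: 45/14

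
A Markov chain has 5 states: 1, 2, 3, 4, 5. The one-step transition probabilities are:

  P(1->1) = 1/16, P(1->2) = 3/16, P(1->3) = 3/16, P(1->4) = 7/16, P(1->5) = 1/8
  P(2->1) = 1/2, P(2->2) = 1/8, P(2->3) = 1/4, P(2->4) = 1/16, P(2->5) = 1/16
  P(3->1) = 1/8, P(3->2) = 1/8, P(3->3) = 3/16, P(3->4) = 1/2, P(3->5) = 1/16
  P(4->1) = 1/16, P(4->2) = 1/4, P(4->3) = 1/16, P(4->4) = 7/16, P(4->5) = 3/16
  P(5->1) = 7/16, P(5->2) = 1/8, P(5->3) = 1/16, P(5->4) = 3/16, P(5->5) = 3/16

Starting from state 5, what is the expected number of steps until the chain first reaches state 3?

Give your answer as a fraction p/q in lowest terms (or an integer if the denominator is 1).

Answer: 37312/4715

Derivation:
Let h_i = expected steps to first reach 3 from state i.
Boundary: h_3 = 0.
First-step equations for the other states:
  h_1 = 1 + 1/16*h_1 + 3/16*h_2 + 3/16*h_3 + 7/16*h_4 + 1/8*h_5
  h_2 = 1 + 1/2*h_1 + 1/8*h_2 + 1/4*h_3 + 1/16*h_4 + 1/16*h_5
  h_4 = 1 + 1/16*h_1 + 1/4*h_2 + 1/16*h_3 + 7/16*h_4 + 3/16*h_5
  h_5 = 1 + 7/16*h_1 + 1/8*h_2 + 1/16*h_3 + 3/16*h_4 + 3/16*h_5

Substituting h_3 = 0 and rearranging gives the linear system (I - Q) h = 1:
  [15/16, -3/16, -7/16, -1/8] . (h_1, h_2, h_4, h_5) = 1
  [-1/2, 7/8, -1/16, -1/16] . (h_1, h_2, h_4, h_5) = 1
  [-1/16, -1/4, 9/16, -3/16] . (h_1, h_2, h_4, h_5) = 1
  [-7/16, -1/8, -3/16, 13/16] . (h_1, h_2, h_4, h_5) = 1

Solving yields:
  h_1 = 33696/4715
  h_2 = 30016/4715
  h_4 = 1648/205
  h_5 = 37312/4715

Starting state is 5, so the expected hitting time is h_5 = 37312/4715.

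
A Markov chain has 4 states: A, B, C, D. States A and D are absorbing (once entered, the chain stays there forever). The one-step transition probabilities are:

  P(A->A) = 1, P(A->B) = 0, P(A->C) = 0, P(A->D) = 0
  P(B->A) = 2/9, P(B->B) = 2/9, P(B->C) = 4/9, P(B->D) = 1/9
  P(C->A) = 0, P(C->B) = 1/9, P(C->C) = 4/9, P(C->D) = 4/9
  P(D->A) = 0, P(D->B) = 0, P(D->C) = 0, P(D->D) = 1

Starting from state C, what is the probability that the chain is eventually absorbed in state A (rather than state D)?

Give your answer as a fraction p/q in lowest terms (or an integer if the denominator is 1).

Answer: 2/31

Derivation:
Let a_i = P(absorbed in A | start in state i).
Boundary conditions: a_A = 1, a_D = 0.
For each transient state i, a_i = sum_j P(i->j) * a_j:
  a_B = 2/9*a_A + 2/9*a_B + 4/9*a_C + 1/9*a_D
  a_C = 0*a_A + 1/9*a_B + 4/9*a_C + 4/9*a_D

Substituting a_A = 1 and a_D = 0, rearrange to (I - Q) a = r where r[i] = P(i -> A):
  [7/9, -4/9] . (a_B, a_C) = 2/9
  [-1/9, 5/9] . (a_B, a_C) = 0

Solving yields:
  a_B = 10/31
  a_C = 2/31

Starting state is C, so the absorption probability is a_C = 2/31.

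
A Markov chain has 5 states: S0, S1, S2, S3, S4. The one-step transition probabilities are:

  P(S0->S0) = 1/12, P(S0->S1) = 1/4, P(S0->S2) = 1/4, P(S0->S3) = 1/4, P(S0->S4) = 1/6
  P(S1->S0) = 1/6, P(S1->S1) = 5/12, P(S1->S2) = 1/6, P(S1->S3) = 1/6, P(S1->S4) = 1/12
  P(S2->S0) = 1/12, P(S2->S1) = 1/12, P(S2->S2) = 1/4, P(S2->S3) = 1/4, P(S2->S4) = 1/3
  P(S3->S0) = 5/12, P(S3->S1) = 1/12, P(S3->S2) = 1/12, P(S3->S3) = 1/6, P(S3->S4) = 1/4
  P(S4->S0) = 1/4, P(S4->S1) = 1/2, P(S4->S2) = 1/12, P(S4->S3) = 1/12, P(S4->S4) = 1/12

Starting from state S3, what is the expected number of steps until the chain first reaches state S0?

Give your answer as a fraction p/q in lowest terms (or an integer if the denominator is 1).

Let h_i = expected steps to first reach S0 from state i.
Boundary: h_S0 = 0.
First-step equations for the other states:
  h_S1 = 1 + 1/6*h_S0 + 5/12*h_S1 + 1/6*h_S2 + 1/6*h_S3 + 1/12*h_S4
  h_S2 = 1 + 1/12*h_S0 + 1/12*h_S1 + 1/4*h_S2 + 1/4*h_S3 + 1/3*h_S4
  h_S3 = 1 + 5/12*h_S0 + 1/12*h_S1 + 1/12*h_S2 + 1/6*h_S3 + 1/4*h_S4
  h_S4 = 1 + 1/4*h_S0 + 1/2*h_S1 + 1/12*h_S2 + 1/12*h_S3 + 1/12*h_S4

Substituting h_S0 = 0 and rearranging gives the linear system (I - Q) h = 1:
  [7/12, -1/6, -1/6, -1/12] . (h_S1, h_S2, h_S3, h_S4) = 1
  [-1/12, 3/4, -1/4, -1/3] . (h_S1, h_S2, h_S3, h_S4) = 1
  [-1/12, -1/12, 5/6, -1/4] . (h_S1, h_S2, h_S3, h_S4) = 1
  [-1/2, -1/12, -1/12, 11/12] . (h_S1, h_S2, h_S3, h_S4) = 1

Solving yields:
  h_S1 = 1653/344
  h_S2 = 867/172
  h_S3 = 1215/344
  h_S4 = 1545/344

Starting state is S3, so the expected hitting time is h_S3 = 1215/344.

Answer: 1215/344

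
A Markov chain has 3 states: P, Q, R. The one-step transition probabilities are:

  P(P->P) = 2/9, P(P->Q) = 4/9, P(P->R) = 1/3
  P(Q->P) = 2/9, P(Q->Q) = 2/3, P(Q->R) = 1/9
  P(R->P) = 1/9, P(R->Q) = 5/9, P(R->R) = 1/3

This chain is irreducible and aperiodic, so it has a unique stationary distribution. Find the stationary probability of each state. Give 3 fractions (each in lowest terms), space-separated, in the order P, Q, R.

Answer: 1/5 3/5 1/5

Derivation:
The stationary distribution satisfies pi = pi * P, i.e.:
  pi_P = 2/9*pi_P + 2/9*pi_Q + 1/9*pi_R
  pi_Q = 4/9*pi_P + 2/3*pi_Q + 5/9*pi_R
  pi_R = 1/3*pi_P + 1/9*pi_Q + 1/3*pi_R
with normalization: pi_P + pi_Q + pi_R = 1.

Using the first 2 balance equations plus normalization, the linear system A*pi = b is:
  [-7/9, 2/9, 1/9] . pi = 0
  [4/9, -1/3, 5/9] . pi = 0
  [1, 1, 1] . pi = 1

Solving yields:
  pi_P = 1/5
  pi_Q = 3/5
  pi_R = 1/5

Verification (pi * P):
  1/5*2/9 + 3/5*2/9 + 1/5*1/9 = 1/5 = pi_P  (ok)
  1/5*4/9 + 3/5*2/3 + 1/5*5/9 = 3/5 = pi_Q  (ok)
  1/5*1/3 + 3/5*1/9 + 1/5*1/3 = 1/5 = pi_R  (ok)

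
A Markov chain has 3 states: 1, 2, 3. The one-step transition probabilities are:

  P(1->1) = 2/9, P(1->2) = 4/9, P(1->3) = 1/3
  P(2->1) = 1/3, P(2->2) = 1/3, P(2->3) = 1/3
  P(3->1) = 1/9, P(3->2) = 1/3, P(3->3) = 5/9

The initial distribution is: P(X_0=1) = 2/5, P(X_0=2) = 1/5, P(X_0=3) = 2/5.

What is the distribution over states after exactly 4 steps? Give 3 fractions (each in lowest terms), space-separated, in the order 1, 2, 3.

Propagating the distribution step by step (d_{t+1} = d_t * P):
d_0 = (1=2/5, 2=1/5, 3=2/5)
  d_1[1] = 2/5*2/9 + 1/5*1/3 + 2/5*1/9 = 1/5
  d_1[2] = 2/5*4/9 + 1/5*1/3 + 2/5*1/3 = 17/45
  d_1[3] = 2/5*1/3 + 1/5*1/3 + 2/5*5/9 = 19/45
d_1 = (1=1/5, 2=17/45, 3=19/45)
  d_2[1] = 1/5*2/9 + 17/45*1/3 + 19/45*1/9 = 88/405
  d_2[2] = 1/5*4/9 + 17/45*1/3 + 19/45*1/3 = 16/45
  d_2[3] = 1/5*1/3 + 17/45*1/3 + 19/45*5/9 = 173/405
d_2 = (1=88/405, 2=16/45, 3=173/405)
  d_3[1] = 88/405*2/9 + 16/45*1/3 + 173/405*1/9 = 781/3645
  d_3[2] = 88/405*4/9 + 16/45*1/3 + 173/405*1/3 = 1303/3645
  d_3[3] = 88/405*1/3 + 16/45*1/3 + 173/405*5/9 = 1561/3645
d_3 = (1=781/3645, 2=1303/3645, 3=1561/3645)
  d_4[1] = 781/3645*2/9 + 1303/3645*1/3 + 1561/3645*1/9 = 2344/10935
  d_4[2] = 781/3645*4/9 + 1303/3645*1/3 + 1561/3645*1/3 = 11716/32805
  d_4[3] = 781/3645*1/3 + 1303/3645*1/3 + 1561/3645*5/9 = 14057/32805
d_4 = (1=2344/10935, 2=11716/32805, 3=14057/32805)

Answer: 2344/10935 11716/32805 14057/32805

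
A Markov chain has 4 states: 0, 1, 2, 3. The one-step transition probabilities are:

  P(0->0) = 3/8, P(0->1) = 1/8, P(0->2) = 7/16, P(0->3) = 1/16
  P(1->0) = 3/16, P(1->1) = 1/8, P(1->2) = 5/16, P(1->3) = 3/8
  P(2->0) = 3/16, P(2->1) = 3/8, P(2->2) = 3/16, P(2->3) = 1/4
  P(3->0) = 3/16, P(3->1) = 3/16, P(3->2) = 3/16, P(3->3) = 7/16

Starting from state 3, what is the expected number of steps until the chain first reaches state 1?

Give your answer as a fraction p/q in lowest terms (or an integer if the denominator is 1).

Answer: 3328/729

Derivation:
Let h_i = expected steps to first reach 1 from state i.
Boundary: h_1 = 0.
First-step equations for the other states:
  h_0 = 1 + 3/8*h_0 + 1/8*h_1 + 7/16*h_2 + 1/16*h_3
  h_2 = 1 + 3/16*h_0 + 3/8*h_1 + 3/16*h_2 + 1/4*h_3
  h_3 = 1 + 3/16*h_0 + 3/16*h_1 + 3/16*h_2 + 7/16*h_3

Substituting h_1 = 0 and rearranging gives the linear system (I - Q) h = 1:
  [5/8, -7/16, -1/16] . (h_0, h_2, h_3) = 1
  [-3/16, 13/16, -1/4] . (h_0, h_2, h_3) = 1
  [-3/16, -3/16, 9/16] . (h_0, h_2, h_3) = 1

Solving yields:
  h_0 = 3392/729
  h_2 = 2704/729
  h_3 = 3328/729

Starting state is 3, so the expected hitting time is h_3 = 3328/729.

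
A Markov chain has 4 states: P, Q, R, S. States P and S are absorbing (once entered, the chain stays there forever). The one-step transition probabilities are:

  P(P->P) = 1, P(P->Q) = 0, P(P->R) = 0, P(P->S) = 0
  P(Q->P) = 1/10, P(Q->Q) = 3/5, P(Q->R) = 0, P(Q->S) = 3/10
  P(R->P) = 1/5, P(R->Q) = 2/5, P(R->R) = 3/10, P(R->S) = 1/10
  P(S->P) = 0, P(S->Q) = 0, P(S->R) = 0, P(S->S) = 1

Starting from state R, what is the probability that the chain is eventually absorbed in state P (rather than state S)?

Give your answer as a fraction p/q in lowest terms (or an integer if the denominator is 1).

Answer: 3/7

Derivation:
Let a_i = P(absorbed in P | start in state i).
Boundary conditions: a_P = 1, a_S = 0.
For each transient state i, a_i = sum_j P(i->j) * a_j:
  a_Q = 1/10*a_P + 3/5*a_Q + 0*a_R + 3/10*a_S
  a_R = 1/5*a_P + 2/5*a_Q + 3/10*a_R + 1/10*a_S

Substituting a_P = 1 and a_S = 0, rearrange to (I - Q) a = r where r[i] = P(i -> P):
  [2/5, 0] . (a_Q, a_R) = 1/10
  [-2/5, 7/10] . (a_Q, a_R) = 1/5

Solving yields:
  a_Q = 1/4
  a_R = 3/7

Starting state is R, so the absorption probability is a_R = 3/7.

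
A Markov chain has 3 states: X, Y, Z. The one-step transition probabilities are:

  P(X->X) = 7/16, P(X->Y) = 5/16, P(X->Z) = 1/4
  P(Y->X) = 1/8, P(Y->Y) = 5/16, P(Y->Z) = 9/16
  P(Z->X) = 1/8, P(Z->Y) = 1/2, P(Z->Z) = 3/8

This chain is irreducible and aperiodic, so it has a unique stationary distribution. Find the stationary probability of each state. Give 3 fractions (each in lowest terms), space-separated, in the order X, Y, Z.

The stationary distribution satisfies pi = pi * P, i.e.:
  pi_X = 7/16*pi_X + 1/8*pi_Y + 1/8*pi_Z
  pi_Y = 5/16*pi_X + 5/16*pi_Y + 1/2*pi_Z
  pi_Z = 1/4*pi_X + 9/16*pi_Y + 3/8*pi_Z
with normalization: pi_X + pi_Y + pi_Z = 1.

Using the first 2 balance equations plus normalization, the linear system A*pi = b is:
  [-9/16, 1/8, 1/8] . pi = 0
  [5/16, -11/16, 1/2] . pi = 0
  [1, 1, 1] . pi = 1

Solving yields:
  pi_X = 2/11
  pi_Y = 82/209
  pi_Z = 89/209

Verification (pi * P):
  2/11*7/16 + 82/209*1/8 + 89/209*1/8 = 2/11 = pi_X  (ok)
  2/11*5/16 + 82/209*5/16 + 89/209*1/2 = 82/209 = pi_Y  (ok)
  2/11*1/4 + 82/209*9/16 + 89/209*3/8 = 89/209 = pi_Z  (ok)

Answer: 2/11 82/209 89/209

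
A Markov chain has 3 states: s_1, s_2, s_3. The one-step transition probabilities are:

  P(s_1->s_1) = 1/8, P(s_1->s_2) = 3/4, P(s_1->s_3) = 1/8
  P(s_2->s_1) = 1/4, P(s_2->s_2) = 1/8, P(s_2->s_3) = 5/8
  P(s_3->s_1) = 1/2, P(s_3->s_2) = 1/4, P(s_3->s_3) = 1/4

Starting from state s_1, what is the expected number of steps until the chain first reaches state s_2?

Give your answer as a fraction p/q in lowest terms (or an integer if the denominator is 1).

Answer: 28/19

Derivation:
Let h_i = expected steps to first reach s_2 from state i.
Boundary: h_s_2 = 0.
First-step equations for the other states:
  h_s_1 = 1 + 1/8*h_s_1 + 3/4*h_s_2 + 1/8*h_s_3
  h_s_3 = 1 + 1/2*h_s_1 + 1/4*h_s_2 + 1/4*h_s_3

Substituting h_s_2 = 0 and rearranging gives the linear system (I - Q) h = 1:
  [7/8, -1/8] . (h_s_1, h_s_3) = 1
  [-1/2, 3/4] . (h_s_1, h_s_3) = 1

Solving yields:
  h_s_1 = 28/19
  h_s_3 = 44/19

Starting state is s_1, so the expected hitting time is h_s_1 = 28/19.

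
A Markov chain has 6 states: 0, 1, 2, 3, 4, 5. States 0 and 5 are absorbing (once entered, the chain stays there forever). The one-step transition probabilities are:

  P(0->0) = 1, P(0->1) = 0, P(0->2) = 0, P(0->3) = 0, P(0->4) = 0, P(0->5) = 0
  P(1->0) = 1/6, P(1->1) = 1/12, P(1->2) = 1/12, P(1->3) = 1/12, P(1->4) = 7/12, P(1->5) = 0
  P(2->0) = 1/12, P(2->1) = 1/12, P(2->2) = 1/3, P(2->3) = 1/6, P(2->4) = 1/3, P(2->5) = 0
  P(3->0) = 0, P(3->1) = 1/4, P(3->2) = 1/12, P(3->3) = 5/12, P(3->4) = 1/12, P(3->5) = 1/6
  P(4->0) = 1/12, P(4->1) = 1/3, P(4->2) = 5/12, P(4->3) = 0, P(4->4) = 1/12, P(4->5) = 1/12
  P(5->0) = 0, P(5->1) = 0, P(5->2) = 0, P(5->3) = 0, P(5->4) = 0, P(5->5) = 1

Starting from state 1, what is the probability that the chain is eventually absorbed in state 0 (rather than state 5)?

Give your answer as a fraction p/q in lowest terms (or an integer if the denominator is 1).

Let a_i = P(absorbed in 0 | start in state i).
Boundary conditions: a_0 = 1, a_5 = 0.
For each transient state i, a_i = sum_j P(i->j) * a_j:
  a_1 = 1/6*a_0 + 1/12*a_1 + 1/12*a_2 + 1/12*a_3 + 7/12*a_4 + 0*a_5
  a_2 = 1/12*a_0 + 1/12*a_1 + 1/3*a_2 + 1/6*a_3 + 1/3*a_4 + 0*a_5
  a_3 = 0*a_0 + 1/4*a_1 + 1/12*a_2 + 5/12*a_3 + 1/12*a_4 + 1/6*a_5
  a_4 = 1/12*a_0 + 1/3*a_1 + 5/12*a_2 + 0*a_3 + 1/12*a_4 + 1/12*a_5

Substituting a_0 = 1 and a_5 = 0, rearrange to (I - Q) a = r where r[i] = P(i -> 0):
  [11/12, -1/12, -1/12, -7/12] . (a_1, a_2, a_3, a_4) = 1/6
  [-1/12, 2/3, -1/6, -1/3] . (a_1, a_2, a_3, a_4) = 1/12
  [-1/4, -1/12, 7/12, -1/12] . (a_1, a_2, a_3, a_4) = 0
  [-1/3, -5/12, 0, 11/12] . (a_1, a_2, a_3, a_4) = 1/12

Solving yields:
  a_1 = 823/1193
  a_2 = 775/1193
  a_3 = 572/1193
  a_4 = 760/1193

Starting state is 1, so the absorption probability is a_1 = 823/1193.

Answer: 823/1193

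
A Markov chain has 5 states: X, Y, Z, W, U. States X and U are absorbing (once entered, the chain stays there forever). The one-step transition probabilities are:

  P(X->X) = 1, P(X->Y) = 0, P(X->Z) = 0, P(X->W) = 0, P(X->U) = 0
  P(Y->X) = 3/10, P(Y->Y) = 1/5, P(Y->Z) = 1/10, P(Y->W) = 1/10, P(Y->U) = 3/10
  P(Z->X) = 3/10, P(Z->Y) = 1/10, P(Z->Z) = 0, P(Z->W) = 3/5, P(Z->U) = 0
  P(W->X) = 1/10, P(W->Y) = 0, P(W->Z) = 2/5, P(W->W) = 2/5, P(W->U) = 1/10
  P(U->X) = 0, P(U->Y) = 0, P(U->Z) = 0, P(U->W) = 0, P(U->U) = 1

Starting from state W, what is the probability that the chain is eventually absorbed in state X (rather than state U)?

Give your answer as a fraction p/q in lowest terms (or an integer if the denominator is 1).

Let a_i = P(absorbed in X | start in state i).
Boundary conditions: a_X = 1, a_U = 0.
For each transient state i, a_i = sum_j P(i->j) * a_j:
  a_Y = 3/10*a_X + 1/5*a_Y + 1/10*a_Z + 1/10*a_W + 3/10*a_U
  a_Z = 3/10*a_X + 1/10*a_Y + 0*a_Z + 3/5*a_W + 0*a_U
  a_W = 1/10*a_X + 0*a_Y + 2/5*a_Z + 2/5*a_W + 1/10*a_U

Substituting a_X = 1 and a_U = 0, rearrange to (I - Q) a = r where r[i] = P(i -> X):
  [4/5, -1/10, -1/10] . (a_Y, a_Z, a_W) = 3/10
  [-1/10, 1, -3/5] . (a_Y, a_Z, a_W) = 3/10
  [0, -2/5, 3/5] . (a_Y, a_Z, a_W) = 1/10

Solving yields:
  a_Y = 77/139
  a_Z = 211/278
  a_W = 187/278

Starting state is W, so the absorption probability is a_W = 187/278.

Answer: 187/278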